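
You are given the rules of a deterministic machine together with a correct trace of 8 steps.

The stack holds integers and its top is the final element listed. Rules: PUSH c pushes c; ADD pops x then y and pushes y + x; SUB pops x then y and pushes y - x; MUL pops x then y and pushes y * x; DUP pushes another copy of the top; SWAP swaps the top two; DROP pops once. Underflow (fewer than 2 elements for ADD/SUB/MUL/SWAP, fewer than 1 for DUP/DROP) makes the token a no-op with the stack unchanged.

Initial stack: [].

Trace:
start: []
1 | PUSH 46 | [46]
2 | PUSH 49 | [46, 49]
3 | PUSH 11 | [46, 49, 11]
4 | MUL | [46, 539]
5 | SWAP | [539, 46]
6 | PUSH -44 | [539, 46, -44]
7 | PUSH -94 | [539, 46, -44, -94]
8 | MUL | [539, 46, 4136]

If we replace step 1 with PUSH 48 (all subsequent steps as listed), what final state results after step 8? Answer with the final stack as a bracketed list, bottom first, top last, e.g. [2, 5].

(re-executing from step 1 with the substitution; state before step 1: [])
1 | PUSH 48 | [48]
2 | PUSH 49 | [48, 49]
3 | PUSH 11 | [48, 49, 11]
4 | MUL | [48, 539]
5 | SWAP | [539, 48]
6 | PUSH -44 | [539, 48, -44]
7 | PUSH -94 | [539, 48, -44, -94]
8 | MUL | [539, 48, 4136]

[539, 48, 4136]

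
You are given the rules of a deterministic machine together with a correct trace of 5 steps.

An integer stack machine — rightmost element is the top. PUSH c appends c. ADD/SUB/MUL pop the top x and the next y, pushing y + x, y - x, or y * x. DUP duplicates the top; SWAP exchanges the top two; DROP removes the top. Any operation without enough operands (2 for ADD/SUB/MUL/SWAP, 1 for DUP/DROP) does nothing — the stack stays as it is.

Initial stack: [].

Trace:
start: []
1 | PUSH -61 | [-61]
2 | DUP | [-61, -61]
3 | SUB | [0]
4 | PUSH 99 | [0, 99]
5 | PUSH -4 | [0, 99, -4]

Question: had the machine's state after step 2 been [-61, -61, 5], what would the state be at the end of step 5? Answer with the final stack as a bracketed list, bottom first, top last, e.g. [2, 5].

state after step 2 := [-61, -61, 5]
3 | SUB | [-61, -66]
4 | PUSH 99 | [-61, -66, 99]
5 | PUSH -4 | [-61, -66, 99, -4]

[-61, -66, 99, -4]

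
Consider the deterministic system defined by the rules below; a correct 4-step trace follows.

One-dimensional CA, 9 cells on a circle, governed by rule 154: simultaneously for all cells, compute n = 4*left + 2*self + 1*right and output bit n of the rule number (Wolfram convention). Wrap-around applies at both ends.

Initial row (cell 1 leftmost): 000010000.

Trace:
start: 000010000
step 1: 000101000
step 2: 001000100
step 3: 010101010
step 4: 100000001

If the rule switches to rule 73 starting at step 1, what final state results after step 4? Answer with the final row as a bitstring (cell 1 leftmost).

(re-executing steps 1..4 under rule 73; state before step 1: 000010000)
step 1: 111000111
step 2: 001010100
step 3: 100000001
step 4: 101111101

101111101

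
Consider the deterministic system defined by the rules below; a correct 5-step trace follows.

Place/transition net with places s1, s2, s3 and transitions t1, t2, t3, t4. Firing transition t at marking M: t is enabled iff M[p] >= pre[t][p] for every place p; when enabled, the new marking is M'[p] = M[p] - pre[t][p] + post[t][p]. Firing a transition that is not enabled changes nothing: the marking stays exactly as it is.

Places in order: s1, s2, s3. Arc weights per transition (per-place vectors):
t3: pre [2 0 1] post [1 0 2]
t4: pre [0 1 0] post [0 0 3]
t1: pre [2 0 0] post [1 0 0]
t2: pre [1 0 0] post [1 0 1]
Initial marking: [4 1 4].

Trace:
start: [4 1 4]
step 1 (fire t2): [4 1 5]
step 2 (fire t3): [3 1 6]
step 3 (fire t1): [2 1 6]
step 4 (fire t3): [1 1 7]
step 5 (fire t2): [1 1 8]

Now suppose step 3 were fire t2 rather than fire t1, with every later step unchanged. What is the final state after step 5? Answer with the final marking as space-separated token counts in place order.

2 1 9

(re-executing from step 3 with the substitution; state before step 3: [3 1 6])
step 3 (fire t2): [3 1 7]
step 4 (fire t3): [2 1 8]
step 5 (fire t2): [2 1 9]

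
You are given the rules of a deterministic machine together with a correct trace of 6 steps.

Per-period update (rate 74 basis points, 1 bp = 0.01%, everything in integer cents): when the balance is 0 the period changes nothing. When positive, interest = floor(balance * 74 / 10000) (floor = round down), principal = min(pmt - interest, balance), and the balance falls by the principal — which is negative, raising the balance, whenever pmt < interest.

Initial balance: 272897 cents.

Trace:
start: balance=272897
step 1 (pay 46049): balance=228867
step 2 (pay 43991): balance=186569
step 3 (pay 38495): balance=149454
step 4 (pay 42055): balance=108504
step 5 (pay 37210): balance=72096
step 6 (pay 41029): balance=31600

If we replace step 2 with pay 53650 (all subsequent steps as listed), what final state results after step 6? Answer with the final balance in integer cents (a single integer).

(re-executing from step 2 with the substitution; state before step 2: balance=228867)
step 2 (pay 53650): balance=176910
step 3 (pay 38495): balance=139724
step 4 (pay 42055): balance=98702
step 5 (pay 37210): balance=62222
step 6 (pay 41029): balance=21653

21653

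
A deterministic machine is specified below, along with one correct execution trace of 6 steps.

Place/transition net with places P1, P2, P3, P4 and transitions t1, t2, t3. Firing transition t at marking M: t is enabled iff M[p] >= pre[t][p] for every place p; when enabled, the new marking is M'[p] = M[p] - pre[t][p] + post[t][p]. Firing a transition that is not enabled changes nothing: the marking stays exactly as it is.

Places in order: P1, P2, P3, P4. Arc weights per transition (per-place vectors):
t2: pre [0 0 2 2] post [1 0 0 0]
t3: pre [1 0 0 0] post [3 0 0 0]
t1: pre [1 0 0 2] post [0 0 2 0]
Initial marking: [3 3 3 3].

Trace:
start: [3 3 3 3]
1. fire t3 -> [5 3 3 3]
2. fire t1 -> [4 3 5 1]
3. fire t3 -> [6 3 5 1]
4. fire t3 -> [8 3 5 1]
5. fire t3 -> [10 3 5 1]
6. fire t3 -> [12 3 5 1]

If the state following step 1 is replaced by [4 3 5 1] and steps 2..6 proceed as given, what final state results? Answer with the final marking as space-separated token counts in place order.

12 3 5 1

state after step 1 := [4 3 5 1]
2. fire t1 -> [4 3 5 1]
3. fire t3 -> [6 3 5 1]
4. fire t3 -> [8 3 5 1]
5. fire t3 -> [10 3 5 1]
6. fire t3 -> [12 3 5 1]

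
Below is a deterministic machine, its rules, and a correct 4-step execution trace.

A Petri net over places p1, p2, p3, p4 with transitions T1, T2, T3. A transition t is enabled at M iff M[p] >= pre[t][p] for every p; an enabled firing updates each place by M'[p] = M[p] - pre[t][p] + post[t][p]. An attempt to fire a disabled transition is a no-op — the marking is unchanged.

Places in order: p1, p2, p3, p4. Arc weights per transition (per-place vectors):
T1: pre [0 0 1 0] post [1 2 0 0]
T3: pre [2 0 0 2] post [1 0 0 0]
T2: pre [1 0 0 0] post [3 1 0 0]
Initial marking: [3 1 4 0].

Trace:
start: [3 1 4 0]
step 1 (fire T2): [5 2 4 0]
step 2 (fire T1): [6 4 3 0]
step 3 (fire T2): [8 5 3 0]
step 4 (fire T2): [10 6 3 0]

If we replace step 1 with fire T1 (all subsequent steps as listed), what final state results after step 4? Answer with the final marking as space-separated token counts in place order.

9 7 2 0

(re-executing from step 1 with the substitution; state before step 1: [3 1 4 0])
step 1 (fire T1): [4 3 3 0]
step 2 (fire T1): [5 5 2 0]
step 3 (fire T2): [7 6 2 0]
step 4 (fire T2): [9 7 2 0]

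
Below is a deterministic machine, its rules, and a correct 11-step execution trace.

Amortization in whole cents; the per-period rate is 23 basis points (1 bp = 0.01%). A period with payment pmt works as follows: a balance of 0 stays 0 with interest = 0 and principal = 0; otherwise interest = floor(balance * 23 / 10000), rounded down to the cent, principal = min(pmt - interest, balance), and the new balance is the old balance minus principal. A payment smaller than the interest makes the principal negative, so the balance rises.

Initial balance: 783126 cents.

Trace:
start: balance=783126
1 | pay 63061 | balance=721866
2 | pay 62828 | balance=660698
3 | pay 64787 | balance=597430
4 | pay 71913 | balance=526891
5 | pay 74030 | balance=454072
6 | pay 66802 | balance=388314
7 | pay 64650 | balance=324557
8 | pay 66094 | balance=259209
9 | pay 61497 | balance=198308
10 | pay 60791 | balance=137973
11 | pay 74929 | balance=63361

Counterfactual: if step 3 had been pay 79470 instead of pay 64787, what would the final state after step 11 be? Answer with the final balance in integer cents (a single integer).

(re-executing from step 3 with the substitution; state before step 3: balance=660698)
3 | pay 79470 | balance=582747
4 | pay 71913 | balance=512174
5 | pay 74030 | balance=439322
6 | pay 66802 | balance=373530
7 | pay 64650 | balance=309739
8 | pay 66094 | balance=244357
9 | pay 61497 | balance=183422
10 | pay 60791 | balance=123052
11 | pay 74929 | balance=48406

48406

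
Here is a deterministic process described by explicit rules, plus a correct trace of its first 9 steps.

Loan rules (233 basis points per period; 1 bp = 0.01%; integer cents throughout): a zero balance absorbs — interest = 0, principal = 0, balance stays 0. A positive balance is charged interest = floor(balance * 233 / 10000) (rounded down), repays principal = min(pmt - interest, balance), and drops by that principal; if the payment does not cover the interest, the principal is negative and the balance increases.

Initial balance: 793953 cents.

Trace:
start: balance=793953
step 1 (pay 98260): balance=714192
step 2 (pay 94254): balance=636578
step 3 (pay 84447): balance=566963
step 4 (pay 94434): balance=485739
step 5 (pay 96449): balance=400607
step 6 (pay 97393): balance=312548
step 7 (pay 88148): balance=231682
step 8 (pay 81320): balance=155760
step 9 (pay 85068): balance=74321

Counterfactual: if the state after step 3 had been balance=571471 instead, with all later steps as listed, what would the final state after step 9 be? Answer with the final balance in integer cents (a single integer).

state after step 3 := balance=571471
step 4 (pay 94434): balance=490352
step 5 (pay 96449): balance=405328
step 6 (pay 97393): balance=317379
step 7 (pay 88148): balance=236625
step 8 (pay 81320): balance=160818
step 9 (pay 85068): balance=79497

79497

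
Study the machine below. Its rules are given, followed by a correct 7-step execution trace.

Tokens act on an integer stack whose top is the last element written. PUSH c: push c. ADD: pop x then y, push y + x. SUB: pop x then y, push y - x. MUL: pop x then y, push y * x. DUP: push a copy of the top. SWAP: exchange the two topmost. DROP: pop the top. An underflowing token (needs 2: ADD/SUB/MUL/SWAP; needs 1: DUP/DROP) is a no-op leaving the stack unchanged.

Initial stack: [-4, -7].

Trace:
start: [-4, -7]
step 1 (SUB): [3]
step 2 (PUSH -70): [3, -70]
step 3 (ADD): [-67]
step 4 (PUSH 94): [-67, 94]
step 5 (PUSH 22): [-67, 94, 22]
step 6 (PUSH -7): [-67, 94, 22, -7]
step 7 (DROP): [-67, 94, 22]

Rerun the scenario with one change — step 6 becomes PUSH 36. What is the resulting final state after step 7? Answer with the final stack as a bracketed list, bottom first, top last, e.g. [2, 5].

(re-executing from step 6 with the substitution; state before step 6: [-67, 94, 22])
step 6 (PUSH 36): [-67, 94, 22, 36]
step 7 (DROP): [-67, 94, 22]

[-67, 94, 22]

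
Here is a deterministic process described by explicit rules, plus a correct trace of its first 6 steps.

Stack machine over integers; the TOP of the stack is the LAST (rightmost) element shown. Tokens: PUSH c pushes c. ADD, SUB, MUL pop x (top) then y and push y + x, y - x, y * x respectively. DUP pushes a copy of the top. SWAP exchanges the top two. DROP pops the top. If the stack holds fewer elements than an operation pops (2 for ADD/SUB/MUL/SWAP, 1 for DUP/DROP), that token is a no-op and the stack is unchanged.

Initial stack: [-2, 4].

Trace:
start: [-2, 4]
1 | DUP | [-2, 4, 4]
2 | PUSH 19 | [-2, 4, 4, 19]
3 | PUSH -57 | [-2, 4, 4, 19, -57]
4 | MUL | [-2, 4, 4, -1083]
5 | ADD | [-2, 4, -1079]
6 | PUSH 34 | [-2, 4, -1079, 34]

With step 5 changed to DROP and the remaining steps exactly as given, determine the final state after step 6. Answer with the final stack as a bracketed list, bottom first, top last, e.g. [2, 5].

[-2, 4, 4, 34]

(re-executing from step 5 with the substitution; state before step 5: [-2, 4, 4, -1083])
5 | DROP | [-2, 4, 4]
6 | PUSH 34 | [-2, 4, 4, 34]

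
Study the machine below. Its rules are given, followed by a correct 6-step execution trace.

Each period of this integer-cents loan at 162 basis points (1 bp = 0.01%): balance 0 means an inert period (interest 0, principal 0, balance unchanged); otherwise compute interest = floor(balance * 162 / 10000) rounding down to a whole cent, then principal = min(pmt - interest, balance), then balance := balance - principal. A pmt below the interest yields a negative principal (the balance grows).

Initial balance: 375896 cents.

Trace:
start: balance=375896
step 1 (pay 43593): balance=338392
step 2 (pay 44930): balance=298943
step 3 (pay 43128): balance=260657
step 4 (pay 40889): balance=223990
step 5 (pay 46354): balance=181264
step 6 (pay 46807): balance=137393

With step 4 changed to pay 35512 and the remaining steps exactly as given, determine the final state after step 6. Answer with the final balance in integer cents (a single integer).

(re-executing from step 4 with the substitution; state before step 4: balance=260657)
step 4 (pay 35512): balance=229367
step 5 (pay 46354): balance=186728
step 6 (pay 46807): balance=142945

142945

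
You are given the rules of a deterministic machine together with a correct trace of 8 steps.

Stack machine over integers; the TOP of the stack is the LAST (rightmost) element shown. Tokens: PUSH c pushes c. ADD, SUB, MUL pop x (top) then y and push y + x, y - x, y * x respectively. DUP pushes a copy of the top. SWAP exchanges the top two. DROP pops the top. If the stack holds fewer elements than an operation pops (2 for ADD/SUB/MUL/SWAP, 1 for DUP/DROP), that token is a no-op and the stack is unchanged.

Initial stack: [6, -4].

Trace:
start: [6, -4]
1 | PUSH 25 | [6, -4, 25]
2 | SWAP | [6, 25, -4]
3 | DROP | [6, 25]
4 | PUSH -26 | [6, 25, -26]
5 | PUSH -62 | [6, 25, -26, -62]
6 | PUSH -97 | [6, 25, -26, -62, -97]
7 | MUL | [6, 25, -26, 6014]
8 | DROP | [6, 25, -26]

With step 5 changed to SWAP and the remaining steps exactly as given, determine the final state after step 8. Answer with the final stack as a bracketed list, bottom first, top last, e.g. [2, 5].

(re-executing from step 5 with the substitution; state before step 5: [6, 25, -26])
5 | SWAP | [6, -26, 25]
6 | PUSH -97 | [6, -26, 25, -97]
7 | MUL | [6, -26, -2425]
8 | DROP | [6, -26]

[6, -26]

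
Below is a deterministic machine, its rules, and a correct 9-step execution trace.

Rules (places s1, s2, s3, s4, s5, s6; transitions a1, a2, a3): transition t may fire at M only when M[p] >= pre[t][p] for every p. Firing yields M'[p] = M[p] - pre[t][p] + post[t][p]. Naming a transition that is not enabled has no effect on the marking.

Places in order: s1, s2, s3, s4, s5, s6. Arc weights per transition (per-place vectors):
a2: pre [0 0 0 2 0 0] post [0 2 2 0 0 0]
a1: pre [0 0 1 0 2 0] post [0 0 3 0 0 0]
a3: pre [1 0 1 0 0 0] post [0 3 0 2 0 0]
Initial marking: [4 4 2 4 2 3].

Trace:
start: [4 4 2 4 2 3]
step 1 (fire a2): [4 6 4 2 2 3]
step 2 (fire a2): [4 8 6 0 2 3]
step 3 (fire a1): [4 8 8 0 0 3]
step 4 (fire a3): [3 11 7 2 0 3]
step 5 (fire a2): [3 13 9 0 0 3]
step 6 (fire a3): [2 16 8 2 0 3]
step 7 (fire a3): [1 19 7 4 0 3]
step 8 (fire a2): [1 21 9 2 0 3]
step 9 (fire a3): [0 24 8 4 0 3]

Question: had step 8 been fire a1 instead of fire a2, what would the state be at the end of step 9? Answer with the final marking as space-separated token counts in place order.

(re-executing from step 8 with the substitution; state before step 8: [1 19 7 4 0 3])
step 8 (fire a1): [1 19 7 4 0 3]
step 9 (fire a3): [0 22 6 6 0 3]

0 22 6 6 0 3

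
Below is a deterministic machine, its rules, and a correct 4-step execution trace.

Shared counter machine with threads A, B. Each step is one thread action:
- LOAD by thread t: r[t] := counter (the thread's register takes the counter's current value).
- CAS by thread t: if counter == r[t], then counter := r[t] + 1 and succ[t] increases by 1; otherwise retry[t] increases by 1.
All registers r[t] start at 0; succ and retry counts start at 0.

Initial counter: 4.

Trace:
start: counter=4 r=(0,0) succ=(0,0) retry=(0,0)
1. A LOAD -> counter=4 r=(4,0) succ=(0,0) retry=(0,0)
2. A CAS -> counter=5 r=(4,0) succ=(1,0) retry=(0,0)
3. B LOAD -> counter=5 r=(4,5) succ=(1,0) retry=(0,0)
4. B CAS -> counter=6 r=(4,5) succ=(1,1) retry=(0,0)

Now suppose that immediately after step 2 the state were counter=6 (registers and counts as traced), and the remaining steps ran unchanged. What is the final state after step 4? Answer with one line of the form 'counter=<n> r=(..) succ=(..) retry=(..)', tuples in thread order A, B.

counter=7 r=(4,6) succ=(1,1) retry=(0,0)

state after step 2 := counter=6 r=(4,0) succ=(1,0) retry=(0,0)
3. B LOAD -> counter=6 r=(4,6) succ=(1,0) retry=(0,0)
4. B CAS -> counter=7 r=(4,6) succ=(1,1) retry=(0,0)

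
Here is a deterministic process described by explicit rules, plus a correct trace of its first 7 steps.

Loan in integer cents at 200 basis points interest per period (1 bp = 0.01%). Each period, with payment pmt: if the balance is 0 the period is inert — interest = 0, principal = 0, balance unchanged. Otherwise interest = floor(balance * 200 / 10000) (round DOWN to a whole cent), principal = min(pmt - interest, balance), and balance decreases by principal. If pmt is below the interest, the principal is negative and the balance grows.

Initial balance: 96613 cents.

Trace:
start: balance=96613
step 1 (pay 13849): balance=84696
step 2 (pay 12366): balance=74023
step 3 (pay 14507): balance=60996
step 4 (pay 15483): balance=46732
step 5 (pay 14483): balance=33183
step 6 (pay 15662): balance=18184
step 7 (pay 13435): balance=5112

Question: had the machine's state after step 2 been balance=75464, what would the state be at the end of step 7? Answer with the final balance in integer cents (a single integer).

6704

state after step 2 := balance=75464
step 3 (pay 14507): balance=62466
step 4 (pay 15483): balance=48232
step 5 (pay 14483): balance=34713
step 6 (pay 15662): balance=19745
step 7 (pay 13435): balance=6704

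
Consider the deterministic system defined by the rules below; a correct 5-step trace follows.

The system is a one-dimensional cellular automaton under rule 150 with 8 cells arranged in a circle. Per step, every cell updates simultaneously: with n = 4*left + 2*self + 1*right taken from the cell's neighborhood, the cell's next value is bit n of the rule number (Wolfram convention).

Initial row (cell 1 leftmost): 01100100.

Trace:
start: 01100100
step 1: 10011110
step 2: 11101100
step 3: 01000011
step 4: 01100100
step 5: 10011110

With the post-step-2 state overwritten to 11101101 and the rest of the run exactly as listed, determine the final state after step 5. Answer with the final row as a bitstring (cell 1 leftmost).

11110011

state after step 2 := 11101101
step 3: 11000000
step 4: 00100001
step 5: 11110011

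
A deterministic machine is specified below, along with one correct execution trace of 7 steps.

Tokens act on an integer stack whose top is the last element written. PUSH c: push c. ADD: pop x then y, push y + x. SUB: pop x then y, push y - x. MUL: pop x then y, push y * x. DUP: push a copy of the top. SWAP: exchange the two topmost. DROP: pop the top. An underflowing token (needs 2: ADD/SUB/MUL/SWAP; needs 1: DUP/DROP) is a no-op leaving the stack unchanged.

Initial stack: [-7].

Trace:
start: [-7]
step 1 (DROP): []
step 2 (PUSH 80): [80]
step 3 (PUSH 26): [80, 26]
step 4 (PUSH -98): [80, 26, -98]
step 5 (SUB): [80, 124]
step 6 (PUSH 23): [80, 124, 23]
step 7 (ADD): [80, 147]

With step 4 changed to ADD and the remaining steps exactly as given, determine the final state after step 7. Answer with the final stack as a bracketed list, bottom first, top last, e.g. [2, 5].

(re-executing from step 4 with the substitution; state before step 4: [80, 26])
step 4 (ADD): [106]
step 5 (SUB): [106]
step 6 (PUSH 23): [106, 23]
step 7 (ADD): [129]

[129]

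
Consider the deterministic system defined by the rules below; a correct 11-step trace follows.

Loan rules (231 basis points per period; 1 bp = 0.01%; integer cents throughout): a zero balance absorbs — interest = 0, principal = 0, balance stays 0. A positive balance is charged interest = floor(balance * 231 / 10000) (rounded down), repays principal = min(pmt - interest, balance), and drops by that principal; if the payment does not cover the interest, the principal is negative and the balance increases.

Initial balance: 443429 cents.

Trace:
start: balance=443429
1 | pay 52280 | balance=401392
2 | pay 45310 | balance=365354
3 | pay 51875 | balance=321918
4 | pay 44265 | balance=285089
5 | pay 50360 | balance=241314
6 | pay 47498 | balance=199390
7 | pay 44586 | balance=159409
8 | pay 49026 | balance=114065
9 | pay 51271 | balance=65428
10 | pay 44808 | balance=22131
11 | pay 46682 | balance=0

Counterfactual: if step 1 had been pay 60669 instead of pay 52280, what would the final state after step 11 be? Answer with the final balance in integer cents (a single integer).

0

(re-executing from step 1 with the substitution; state before step 1: balance=443429)
1 | pay 60669 | balance=393003
2 | pay 45310 | balance=356771
3 | pay 51875 | balance=313137
4 | pay 44265 | balance=276105
5 | pay 50360 | balance=232123
6 | pay 47498 | balance=189987
7 | pay 44586 | balance=149789
8 | pay 49026 | balance=104223
9 | pay 51271 | balance=55359
10 | pay 44808 | balance=11829
11 | pay 46682 | balance=0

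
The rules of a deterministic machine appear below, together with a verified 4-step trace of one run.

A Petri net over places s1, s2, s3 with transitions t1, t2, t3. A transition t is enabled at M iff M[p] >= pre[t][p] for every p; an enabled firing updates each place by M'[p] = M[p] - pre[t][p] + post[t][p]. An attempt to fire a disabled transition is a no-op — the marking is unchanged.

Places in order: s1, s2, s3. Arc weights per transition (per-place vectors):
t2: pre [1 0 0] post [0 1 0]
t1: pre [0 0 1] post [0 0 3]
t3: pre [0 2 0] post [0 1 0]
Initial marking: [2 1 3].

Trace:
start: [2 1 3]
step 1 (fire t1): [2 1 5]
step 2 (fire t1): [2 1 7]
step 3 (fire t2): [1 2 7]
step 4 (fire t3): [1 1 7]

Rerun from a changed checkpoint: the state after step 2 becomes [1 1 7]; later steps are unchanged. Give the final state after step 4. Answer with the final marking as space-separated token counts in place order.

state after step 2 := [1 1 7]
step 3 (fire t2): [0 2 7]
step 4 (fire t3): [0 1 7]

0 1 7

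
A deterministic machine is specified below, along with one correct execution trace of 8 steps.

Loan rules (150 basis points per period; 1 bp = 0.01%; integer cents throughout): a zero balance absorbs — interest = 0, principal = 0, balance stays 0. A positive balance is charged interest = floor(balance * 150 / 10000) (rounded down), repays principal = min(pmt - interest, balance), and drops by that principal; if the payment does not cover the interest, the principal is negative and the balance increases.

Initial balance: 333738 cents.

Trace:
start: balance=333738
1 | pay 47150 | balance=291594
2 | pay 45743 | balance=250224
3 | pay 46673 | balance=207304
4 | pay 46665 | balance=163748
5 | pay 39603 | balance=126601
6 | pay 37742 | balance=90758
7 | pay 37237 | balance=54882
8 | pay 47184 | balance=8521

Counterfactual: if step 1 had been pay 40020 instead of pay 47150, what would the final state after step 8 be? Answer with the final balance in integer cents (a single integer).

(re-executing from step 1 with the substitution; state before step 1: balance=333738)
1 | pay 40020 | balance=298724
2 | pay 45743 | balance=257461
3 | pay 46673 | balance=214649
4 | pay 46665 | balance=171203
5 | pay 39603 | balance=134168
6 | pay 37742 | balance=98438
7 | pay 37237 | balance=62677
8 | pay 47184 | balance=16433

16433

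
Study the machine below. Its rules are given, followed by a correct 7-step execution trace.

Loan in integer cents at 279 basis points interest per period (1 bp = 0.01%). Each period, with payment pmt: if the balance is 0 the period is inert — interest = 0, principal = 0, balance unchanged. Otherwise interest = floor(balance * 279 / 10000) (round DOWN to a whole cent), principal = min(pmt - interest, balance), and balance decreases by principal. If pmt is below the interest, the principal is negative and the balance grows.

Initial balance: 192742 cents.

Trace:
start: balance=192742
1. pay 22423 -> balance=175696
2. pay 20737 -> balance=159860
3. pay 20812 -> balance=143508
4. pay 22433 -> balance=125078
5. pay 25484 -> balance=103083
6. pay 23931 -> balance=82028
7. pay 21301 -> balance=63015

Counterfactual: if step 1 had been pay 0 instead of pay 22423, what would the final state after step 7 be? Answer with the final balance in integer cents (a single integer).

(re-executing from step 1 with the substitution; state before step 1: balance=192742)
1. pay 0 -> balance=198119
2. pay 20737 -> balance=182909
3. pay 20812 -> balance=167200
4. pay 22433 -> balance=149431
5. pay 25484 -> balance=128116
6. pay 23931 -> balance=107759
7. pay 21301 -> balance=89464

89464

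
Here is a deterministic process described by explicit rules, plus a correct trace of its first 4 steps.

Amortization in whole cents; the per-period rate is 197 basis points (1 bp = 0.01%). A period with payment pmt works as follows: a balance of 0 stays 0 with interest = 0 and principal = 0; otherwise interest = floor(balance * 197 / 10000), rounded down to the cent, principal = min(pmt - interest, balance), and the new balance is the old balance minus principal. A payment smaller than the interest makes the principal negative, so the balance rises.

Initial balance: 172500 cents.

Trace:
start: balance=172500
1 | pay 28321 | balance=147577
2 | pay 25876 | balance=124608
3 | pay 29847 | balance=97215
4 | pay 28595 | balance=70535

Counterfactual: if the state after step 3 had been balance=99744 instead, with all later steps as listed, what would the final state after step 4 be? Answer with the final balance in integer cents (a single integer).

state after step 3 := balance=99744
4 | pay 28595 | balance=73113

73113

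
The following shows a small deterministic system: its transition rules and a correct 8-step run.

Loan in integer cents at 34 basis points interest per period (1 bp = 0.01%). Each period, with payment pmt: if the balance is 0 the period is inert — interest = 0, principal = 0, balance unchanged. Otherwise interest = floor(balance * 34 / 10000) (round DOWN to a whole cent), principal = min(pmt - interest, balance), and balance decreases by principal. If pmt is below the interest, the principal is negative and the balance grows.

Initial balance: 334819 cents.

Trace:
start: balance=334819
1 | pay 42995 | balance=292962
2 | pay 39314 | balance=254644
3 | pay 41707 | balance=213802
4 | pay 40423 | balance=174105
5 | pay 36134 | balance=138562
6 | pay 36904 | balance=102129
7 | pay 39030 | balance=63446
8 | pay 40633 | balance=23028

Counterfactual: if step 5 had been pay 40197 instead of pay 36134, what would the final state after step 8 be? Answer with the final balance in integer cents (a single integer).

(re-executing from step 5 with the substitution; state before step 5: balance=174105)
5 | pay 40197 | balance=134499
6 | pay 36904 | balance=98052
7 | pay 39030 | balance=59355
8 | pay 40633 | balance=18923

18923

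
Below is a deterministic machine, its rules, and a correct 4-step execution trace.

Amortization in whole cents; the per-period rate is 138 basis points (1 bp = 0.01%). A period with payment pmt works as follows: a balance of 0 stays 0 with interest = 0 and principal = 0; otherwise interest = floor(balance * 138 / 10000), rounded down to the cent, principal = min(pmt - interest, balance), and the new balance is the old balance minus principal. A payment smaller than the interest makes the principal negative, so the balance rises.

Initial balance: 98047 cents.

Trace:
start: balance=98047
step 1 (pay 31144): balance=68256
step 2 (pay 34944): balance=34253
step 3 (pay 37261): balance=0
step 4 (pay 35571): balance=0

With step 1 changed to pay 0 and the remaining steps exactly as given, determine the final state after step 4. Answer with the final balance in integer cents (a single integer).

(re-executing from step 1 with the substitution; state before step 1: balance=98047)
step 1 (pay 0): balance=99400
step 2 (pay 34944): balance=65827
step 3 (pay 37261): balance=29474
step 4 (pay 35571): balance=0

0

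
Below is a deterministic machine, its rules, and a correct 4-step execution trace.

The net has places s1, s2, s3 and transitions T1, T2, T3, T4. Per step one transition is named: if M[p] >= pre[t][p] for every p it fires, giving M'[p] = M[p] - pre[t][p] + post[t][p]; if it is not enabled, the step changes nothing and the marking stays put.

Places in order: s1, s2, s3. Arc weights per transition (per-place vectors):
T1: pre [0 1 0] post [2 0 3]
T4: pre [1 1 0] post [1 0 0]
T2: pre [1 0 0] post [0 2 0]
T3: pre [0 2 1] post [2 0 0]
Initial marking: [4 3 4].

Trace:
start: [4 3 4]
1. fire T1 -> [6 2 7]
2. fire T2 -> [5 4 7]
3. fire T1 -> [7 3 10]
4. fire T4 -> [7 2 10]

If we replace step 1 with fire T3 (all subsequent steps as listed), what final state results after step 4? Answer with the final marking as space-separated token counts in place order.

7 1 6

(re-executing from step 1 with the substitution; state before step 1: [4 3 4])
1. fire T3 -> [6 1 3]
2. fire T2 -> [5 3 3]
3. fire T1 -> [7 2 6]
4. fire T4 -> [7 1 6]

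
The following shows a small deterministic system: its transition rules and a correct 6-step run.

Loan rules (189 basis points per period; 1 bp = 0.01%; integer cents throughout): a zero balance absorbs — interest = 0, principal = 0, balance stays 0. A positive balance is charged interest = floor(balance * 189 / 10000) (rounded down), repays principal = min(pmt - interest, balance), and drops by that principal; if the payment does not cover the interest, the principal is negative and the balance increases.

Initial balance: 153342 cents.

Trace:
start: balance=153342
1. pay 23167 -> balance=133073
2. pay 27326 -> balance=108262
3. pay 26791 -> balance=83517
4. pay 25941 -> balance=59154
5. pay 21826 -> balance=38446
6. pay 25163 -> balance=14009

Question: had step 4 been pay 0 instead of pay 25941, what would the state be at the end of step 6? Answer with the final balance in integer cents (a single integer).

40940

(re-executing from step 4 with the substitution; state before step 4: balance=83517)
4. pay 0 -> balance=85095
5. pay 21826 -> balance=64877
6. pay 25163 -> balance=40940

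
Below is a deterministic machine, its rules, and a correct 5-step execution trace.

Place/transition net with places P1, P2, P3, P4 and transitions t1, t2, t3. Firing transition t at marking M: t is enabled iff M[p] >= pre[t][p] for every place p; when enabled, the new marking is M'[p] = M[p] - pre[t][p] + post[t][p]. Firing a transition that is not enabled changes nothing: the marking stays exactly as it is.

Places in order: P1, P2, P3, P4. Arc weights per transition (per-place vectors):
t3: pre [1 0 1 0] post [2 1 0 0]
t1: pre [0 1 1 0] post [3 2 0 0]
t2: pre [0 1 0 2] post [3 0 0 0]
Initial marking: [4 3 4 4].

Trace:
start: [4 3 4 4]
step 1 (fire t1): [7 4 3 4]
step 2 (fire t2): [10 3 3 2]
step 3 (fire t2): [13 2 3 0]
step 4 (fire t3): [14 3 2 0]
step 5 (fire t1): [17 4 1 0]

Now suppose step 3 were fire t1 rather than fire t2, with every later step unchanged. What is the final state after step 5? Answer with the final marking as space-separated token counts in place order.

17 6 0 2

(re-executing from step 3 with the substitution; state before step 3: [10 3 3 2])
step 3 (fire t1): [13 4 2 2]
step 4 (fire t3): [14 5 1 2]
step 5 (fire t1): [17 6 0 2]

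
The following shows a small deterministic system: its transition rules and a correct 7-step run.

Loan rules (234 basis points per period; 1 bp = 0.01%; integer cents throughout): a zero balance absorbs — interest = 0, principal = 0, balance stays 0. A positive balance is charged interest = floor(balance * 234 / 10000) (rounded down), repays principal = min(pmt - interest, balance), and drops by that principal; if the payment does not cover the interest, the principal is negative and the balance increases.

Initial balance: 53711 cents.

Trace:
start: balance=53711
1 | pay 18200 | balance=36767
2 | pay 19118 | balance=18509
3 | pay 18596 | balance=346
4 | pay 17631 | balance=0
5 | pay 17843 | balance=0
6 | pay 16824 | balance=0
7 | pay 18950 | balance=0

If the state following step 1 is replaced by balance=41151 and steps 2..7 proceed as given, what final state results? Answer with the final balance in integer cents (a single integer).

0

state after step 1 := balance=41151
2 | pay 19118 | balance=22995
3 | pay 18596 | balance=4937
4 | pay 17631 | balance=0
5 | pay 17843 | balance=0
6 | pay 16824 | balance=0
7 | pay 18950 | balance=0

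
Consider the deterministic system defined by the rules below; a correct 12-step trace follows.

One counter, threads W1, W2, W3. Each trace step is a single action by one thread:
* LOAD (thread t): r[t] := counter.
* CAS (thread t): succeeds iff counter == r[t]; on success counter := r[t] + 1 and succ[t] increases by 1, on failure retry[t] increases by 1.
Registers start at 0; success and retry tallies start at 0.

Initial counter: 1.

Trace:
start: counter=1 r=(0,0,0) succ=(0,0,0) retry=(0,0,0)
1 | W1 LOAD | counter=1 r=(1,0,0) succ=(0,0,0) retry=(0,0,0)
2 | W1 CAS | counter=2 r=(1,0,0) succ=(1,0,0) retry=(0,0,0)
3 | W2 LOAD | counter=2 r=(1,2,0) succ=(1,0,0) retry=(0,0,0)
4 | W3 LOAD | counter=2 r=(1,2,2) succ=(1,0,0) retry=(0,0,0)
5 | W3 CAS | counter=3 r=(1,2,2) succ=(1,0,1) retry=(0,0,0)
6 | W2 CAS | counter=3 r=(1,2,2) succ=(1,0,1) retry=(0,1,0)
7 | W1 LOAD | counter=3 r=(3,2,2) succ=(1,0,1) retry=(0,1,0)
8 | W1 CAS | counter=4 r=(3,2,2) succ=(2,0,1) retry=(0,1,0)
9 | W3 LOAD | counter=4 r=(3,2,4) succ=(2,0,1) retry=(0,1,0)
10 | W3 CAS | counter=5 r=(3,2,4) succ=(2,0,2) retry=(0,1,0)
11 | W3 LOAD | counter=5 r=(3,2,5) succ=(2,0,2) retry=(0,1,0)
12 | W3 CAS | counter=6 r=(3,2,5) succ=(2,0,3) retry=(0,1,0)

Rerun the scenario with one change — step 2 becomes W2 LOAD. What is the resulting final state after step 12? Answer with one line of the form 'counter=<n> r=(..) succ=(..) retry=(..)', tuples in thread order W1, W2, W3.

counter=5 r=(2,1,4) succ=(1,0,3) retry=(0,1,0)

(re-executing from step 2 with the substitution; state before step 2: counter=1 r=(1,0,0) succ=(0,0,0) retry=(0,0,0))
2 | W2 LOAD | counter=1 r=(1,1,0) succ=(0,0,0) retry=(0,0,0)
3 | W2 LOAD | counter=1 r=(1,1,0) succ=(0,0,0) retry=(0,0,0)
4 | W3 LOAD | counter=1 r=(1,1,1) succ=(0,0,0) retry=(0,0,0)
5 | W3 CAS | counter=2 r=(1,1,1) succ=(0,0,1) retry=(0,0,0)
6 | W2 CAS | counter=2 r=(1,1,1) succ=(0,0,1) retry=(0,1,0)
7 | W1 LOAD | counter=2 r=(2,1,1) succ=(0,0,1) retry=(0,1,0)
8 | W1 CAS | counter=3 r=(2,1,1) succ=(1,0,1) retry=(0,1,0)
9 | W3 LOAD | counter=3 r=(2,1,3) succ=(1,0,1) retry=(0,1,0)
10 | W3 CAS | counter=4 r=(2,1,3) succ=(1,0,2) retry=(0,1,0)
11 | W3 LOAD | counter=4 r=(2,1,4) succ=(1,0,2) retry=(0,1,0)
12 | W3 CAS | counter=5 r=(2,1,4) succ=(1,0,3) retry=(0,1,0)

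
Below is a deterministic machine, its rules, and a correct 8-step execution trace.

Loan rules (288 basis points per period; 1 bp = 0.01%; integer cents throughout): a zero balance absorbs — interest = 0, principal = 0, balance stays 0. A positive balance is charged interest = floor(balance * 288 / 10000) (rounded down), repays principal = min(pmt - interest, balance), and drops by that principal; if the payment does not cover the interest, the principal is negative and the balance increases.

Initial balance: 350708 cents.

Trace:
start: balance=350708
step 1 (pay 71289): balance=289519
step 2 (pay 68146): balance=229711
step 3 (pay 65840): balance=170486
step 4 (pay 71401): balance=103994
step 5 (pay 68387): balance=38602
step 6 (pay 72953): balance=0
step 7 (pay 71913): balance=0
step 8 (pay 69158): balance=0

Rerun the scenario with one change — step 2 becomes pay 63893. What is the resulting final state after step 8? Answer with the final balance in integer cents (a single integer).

(re-executing from step 2 with the substitution; state before step 2: balance=289519)
step 2 (pay 63893): balance=233964
step 3 (pay 65840): balance=174862
step 4 (pay 71401): balance=108497
step 5 (pay 68387): balance=43234
step 6 (pay 72953): balance=0
step 7 (pay 71913): balance=0
step 8 (pay 69158): balance=0

0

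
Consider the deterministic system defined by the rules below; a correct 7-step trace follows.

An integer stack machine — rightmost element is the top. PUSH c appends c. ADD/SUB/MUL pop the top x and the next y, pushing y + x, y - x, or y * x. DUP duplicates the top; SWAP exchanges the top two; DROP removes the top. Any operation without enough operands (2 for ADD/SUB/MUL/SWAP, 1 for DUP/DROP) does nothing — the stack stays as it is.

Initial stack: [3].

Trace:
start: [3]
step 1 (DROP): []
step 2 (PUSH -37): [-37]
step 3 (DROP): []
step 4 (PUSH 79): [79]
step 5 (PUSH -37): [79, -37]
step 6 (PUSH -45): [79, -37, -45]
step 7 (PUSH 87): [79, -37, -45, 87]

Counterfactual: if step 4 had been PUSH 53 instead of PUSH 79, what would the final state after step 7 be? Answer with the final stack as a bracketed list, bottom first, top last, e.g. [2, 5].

[53, -37, -45, 87]

(re-executing from step 4 with the substitution; state before step 4: [])
step 4 (PUSH 53): [53]
step 5 (PUSH -37): [53, -37]
step 6 (PUSH -45): [53, -37, -45]
step 7 (PUSH 87): [53, -37, -45, 87]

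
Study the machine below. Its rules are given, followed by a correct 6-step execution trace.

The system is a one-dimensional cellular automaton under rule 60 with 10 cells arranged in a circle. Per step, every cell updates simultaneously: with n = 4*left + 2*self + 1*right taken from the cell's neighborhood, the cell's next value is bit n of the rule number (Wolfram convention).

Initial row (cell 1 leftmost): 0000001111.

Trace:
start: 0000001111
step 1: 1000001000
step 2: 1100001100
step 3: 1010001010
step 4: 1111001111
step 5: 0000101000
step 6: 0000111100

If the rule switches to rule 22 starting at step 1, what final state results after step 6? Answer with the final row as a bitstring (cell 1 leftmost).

(re-executing steps 1..6 under rule 22; state before step 1: 0000001111)
step 1: 1000010000
step 2: 1100111001
step 3: 0011000110
step 4: 0100101001
step 5: 0111101111
step 6: 0000000000

0000000000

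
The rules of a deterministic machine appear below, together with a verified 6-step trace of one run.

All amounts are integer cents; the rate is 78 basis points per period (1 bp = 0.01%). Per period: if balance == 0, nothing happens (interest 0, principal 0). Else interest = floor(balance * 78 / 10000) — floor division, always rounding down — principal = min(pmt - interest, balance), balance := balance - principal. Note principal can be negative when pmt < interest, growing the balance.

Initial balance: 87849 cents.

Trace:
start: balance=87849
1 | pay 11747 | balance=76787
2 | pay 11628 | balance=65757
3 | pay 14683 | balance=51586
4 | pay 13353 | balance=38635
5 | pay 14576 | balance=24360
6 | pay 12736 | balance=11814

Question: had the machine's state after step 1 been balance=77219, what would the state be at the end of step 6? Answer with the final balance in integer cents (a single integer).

12263

state after step 1 := balance=77219
2 | pay 11628 | balance=66193
3 | pay 14683 | balance=52026
4 | pay 13353 | balance=39078
5 | pay 14576 | balance=24806
6 | pay 12736 | balance=12263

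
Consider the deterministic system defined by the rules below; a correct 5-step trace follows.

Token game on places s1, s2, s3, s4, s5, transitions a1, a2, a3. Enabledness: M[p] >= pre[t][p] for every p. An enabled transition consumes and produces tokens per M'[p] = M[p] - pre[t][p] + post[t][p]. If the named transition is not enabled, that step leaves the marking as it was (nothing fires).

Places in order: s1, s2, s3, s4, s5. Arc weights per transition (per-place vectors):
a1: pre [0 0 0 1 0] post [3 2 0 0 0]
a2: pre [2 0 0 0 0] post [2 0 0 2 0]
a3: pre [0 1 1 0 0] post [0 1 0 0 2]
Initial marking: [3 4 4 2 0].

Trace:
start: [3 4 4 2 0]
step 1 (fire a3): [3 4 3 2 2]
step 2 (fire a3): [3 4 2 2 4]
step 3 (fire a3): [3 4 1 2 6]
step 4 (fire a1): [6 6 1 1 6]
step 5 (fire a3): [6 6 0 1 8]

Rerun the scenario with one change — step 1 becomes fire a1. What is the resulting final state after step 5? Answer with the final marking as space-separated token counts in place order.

(re-executing from step 1 with the substitution; state before step 1: [3 4 4 2 0])
step 1 (fire a1): [6 6 4 1 0]
step 2 (fire a3): [6 6 3 1 2]
step 3 (fire a3): [6 6 2 1 4]
step 4 (fire a1): [9 8 2 0 4]
step 5 (fire a3): [9 8 1 0 6]

9 8 1 0 6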